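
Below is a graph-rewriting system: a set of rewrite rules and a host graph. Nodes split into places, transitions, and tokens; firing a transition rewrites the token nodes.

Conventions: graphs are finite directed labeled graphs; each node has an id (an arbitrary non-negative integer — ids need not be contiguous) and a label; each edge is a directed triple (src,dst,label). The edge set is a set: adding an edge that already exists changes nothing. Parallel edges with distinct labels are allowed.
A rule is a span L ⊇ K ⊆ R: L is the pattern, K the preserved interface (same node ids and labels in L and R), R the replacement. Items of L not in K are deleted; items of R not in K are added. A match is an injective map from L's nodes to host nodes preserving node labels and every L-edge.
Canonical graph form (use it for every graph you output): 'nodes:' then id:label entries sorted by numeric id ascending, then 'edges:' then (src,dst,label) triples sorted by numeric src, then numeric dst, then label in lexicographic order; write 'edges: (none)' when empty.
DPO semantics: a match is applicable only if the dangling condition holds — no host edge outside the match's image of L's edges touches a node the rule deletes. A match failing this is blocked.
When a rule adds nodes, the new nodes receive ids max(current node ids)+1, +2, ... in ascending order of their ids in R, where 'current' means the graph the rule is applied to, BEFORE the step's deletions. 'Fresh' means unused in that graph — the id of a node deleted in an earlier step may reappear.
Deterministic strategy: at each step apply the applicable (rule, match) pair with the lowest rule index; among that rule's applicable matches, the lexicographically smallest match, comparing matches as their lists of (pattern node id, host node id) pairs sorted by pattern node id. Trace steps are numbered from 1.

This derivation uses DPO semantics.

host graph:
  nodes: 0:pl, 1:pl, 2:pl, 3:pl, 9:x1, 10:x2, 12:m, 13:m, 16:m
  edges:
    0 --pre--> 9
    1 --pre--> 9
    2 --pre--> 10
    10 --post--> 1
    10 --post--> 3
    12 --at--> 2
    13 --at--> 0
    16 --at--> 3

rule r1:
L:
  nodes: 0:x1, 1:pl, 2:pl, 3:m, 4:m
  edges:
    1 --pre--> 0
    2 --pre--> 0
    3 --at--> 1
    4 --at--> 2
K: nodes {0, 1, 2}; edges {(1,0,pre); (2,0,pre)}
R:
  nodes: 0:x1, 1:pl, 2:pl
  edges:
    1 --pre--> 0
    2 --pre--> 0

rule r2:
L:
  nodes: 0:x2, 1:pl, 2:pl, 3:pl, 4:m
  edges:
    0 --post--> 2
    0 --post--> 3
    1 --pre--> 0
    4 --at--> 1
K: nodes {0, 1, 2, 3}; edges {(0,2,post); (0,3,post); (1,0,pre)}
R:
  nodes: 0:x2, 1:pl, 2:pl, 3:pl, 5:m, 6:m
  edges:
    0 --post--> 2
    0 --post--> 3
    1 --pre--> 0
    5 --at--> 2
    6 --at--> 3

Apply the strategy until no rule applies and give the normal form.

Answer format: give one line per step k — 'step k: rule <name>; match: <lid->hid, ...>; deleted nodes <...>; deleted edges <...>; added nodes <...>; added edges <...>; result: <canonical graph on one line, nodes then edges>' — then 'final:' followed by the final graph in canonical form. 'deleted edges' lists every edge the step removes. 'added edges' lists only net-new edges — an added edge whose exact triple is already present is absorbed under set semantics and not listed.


step 1: rule r2; match: 0->10, 1->2, 2->1, 3->3, 4->12; deleted nodes 12; deleted edges (12,2,at); added nodes 17, 18; added edges (17,1,at); (18,3,at); result: nodes: 0:pl, 1:pl, 2:pl, 3:pl, 9:x1, 10:x2, 13:m, 16:m, 17:m, 18:m edges: (0,9,pre); (1,9,pre); (2,10,pre); (10,1,post); (10,3,post); (13,0,at); (16,3,at); (17,1,at); (18,3,at)
step 2: rule r1; match: 0->9, 1->0, 2->1, 3->13, 4->17; deleted nodes 13, 17; deleted edges (13,0,at); (17,1,at); added nodes (none); added edges (none); result: nodes: 0:pl, 1:pl, 2:pl, 3:pl, 9:x1, 10:x2, 16:m, 18:m edges: (0,9,pre); (1,9,pre); (2,10,pre); (10,1,post); (10,3,post); (16,3,at); (18,3,at)
final:
nodes: 0:pl, 1:pl, 2:pl, 3:pl, 9:x1, 10:x2, 16:m, 18:m
edges: (0,9,pre); (1,9,pre); (2,10,pre); (10,1,post); (10,3,post); (16,3,at); (18,3,at)


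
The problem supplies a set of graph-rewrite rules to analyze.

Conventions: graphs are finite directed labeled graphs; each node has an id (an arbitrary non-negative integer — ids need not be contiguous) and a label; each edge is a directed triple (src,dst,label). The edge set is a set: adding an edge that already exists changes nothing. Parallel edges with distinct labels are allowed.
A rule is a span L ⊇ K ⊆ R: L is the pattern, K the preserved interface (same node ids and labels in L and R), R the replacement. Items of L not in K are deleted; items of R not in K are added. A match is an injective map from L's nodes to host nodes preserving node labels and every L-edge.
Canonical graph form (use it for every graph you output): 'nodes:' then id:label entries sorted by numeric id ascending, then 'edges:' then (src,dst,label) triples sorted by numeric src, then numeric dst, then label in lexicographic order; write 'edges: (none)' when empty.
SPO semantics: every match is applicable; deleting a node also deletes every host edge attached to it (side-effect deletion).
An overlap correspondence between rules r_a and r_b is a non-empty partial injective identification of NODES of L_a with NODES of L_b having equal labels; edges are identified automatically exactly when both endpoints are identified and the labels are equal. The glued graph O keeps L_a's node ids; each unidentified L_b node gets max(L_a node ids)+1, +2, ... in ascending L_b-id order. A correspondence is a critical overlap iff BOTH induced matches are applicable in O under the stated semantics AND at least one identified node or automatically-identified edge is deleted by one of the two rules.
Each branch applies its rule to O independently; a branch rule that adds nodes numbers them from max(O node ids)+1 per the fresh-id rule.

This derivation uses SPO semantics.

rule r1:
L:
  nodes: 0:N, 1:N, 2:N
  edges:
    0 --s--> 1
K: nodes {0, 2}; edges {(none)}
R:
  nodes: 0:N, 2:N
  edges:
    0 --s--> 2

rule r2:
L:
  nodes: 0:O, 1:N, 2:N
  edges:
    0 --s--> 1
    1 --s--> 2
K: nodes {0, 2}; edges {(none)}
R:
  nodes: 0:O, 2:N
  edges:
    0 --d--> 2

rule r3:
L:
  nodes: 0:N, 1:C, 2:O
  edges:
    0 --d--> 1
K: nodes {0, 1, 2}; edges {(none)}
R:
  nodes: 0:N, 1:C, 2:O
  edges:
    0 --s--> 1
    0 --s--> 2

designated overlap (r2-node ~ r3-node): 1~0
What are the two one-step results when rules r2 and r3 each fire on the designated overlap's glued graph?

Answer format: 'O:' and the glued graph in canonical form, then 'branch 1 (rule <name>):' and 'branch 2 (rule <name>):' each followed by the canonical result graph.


O:
nodes: 0:O, 1:N, 2:N, 3:C, 4:O
edges: (0,1,s); (1,2,s); (1,3,d)
branch 1 (rule r2):
nodes: 0:O, 2:N, 3:C, 4:O
edges: (0,2,d)
branch 2 (rule r3):
nodes: 0:O, 1:N, 2:N, 3:C, 4:O
edges: (0,1,s); (1,2,s); (1,3,s); (1,4,s)


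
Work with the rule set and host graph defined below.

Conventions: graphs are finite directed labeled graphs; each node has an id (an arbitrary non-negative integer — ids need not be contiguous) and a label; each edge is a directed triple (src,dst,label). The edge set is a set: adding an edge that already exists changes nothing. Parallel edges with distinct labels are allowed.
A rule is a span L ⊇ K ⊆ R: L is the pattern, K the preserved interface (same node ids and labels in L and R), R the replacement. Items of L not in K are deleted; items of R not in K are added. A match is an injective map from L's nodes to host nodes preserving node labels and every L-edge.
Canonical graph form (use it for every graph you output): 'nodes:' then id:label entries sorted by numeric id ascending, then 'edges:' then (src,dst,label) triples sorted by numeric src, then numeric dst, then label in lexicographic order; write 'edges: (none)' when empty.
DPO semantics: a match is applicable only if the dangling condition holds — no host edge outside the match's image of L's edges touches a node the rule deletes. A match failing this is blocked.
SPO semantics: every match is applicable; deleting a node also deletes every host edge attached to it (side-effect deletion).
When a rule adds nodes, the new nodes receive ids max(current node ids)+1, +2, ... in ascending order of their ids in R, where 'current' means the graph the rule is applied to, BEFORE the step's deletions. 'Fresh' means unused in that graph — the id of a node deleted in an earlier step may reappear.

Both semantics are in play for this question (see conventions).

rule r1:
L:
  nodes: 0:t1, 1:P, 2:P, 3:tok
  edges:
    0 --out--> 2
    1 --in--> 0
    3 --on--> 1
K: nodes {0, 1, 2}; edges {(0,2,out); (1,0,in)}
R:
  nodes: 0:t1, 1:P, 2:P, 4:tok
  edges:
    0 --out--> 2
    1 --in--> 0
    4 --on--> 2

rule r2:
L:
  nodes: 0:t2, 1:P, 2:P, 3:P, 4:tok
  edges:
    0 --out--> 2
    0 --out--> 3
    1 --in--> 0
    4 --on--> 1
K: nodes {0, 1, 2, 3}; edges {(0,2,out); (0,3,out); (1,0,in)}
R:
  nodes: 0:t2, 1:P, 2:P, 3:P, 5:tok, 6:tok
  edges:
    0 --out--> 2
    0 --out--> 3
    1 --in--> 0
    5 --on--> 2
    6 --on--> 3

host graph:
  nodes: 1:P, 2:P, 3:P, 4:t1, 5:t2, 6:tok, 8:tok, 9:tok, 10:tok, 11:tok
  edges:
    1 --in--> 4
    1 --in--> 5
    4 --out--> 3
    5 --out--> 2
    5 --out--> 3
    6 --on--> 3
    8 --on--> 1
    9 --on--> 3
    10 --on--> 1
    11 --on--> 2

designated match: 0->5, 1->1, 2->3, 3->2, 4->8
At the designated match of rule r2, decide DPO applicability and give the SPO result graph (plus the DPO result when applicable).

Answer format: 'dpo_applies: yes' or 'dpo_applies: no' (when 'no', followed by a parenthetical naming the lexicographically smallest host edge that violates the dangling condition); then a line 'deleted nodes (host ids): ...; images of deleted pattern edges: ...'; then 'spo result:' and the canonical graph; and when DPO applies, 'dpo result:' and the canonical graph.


dpo_applies: yes
deleted nodes (host ids): 8; images of deleted pattern edges: (8,1,on)
spo result:
nodes: 1:P, 2:P, 3:P, 4:t1, 5:t2, 6:tok, 9:tok, 10:tok, 11:tok, 12:tok, 13:tok
edges: (1,4,in); (1,5,in); (4,3,out); (5,2,out); (5,3,out); (6,3,on); (9,3,on); (10,1,on); (11,2,on); (12,3,on); (13,2,on)
dpo result:
nodes: 1:P, 2:P, 3:P, 4:t1, 5:t2, 6:tok, 9:tok, 10:tok, 11:tok, 12:tok, 13:tok
edges: (1,4,in); (1,5,in); (4,3,out); (5,2,out); (5,3,out); (6,3,on); (9,3,on); (10,1,on); (11,2,on); (12,3,on); (13,2,on)


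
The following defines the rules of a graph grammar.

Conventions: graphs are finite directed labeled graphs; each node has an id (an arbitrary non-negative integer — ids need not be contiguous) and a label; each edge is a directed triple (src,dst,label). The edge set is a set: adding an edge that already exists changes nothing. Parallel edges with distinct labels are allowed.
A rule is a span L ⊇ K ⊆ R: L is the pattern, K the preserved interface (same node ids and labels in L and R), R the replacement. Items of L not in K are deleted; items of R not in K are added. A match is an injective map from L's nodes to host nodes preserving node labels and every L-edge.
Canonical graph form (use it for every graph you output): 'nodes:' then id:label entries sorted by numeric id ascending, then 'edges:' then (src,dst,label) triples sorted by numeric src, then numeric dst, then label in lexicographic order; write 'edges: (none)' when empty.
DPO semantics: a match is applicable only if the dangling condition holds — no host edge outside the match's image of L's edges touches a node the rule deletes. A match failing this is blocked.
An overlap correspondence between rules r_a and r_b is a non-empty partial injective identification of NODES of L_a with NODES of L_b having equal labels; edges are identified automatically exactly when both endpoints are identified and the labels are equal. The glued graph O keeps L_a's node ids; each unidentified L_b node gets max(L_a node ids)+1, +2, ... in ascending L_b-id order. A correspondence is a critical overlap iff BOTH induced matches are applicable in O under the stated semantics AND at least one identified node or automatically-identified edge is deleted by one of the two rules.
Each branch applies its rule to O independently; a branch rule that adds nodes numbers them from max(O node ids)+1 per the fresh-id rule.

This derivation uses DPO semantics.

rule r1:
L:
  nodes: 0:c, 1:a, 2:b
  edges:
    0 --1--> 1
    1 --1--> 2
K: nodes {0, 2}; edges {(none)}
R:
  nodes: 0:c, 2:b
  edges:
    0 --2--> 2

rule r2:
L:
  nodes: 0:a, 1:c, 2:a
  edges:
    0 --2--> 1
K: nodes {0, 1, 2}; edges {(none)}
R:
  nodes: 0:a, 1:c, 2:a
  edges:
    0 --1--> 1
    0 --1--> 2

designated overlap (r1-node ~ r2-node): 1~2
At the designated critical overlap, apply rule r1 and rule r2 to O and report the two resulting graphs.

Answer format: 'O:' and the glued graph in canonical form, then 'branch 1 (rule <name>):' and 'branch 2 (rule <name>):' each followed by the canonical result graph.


O:
nodes: 0:c, 1:a, 2:b, 3:a, 4:c
edges: (0,1,1); (1,2,1); (3,4,2)
branch 1 (rule r1):
nodes: 0:c, 2:b, 3:a, 4:c
edges: (0,2,2); (3,4,2)
branch 2 (rule r2):
nodes: 0:c, 1:a, 2:b, 3:a, 4:c
edges: (0,1,1); (1,2,1); (3,1,1); (3,4,1)


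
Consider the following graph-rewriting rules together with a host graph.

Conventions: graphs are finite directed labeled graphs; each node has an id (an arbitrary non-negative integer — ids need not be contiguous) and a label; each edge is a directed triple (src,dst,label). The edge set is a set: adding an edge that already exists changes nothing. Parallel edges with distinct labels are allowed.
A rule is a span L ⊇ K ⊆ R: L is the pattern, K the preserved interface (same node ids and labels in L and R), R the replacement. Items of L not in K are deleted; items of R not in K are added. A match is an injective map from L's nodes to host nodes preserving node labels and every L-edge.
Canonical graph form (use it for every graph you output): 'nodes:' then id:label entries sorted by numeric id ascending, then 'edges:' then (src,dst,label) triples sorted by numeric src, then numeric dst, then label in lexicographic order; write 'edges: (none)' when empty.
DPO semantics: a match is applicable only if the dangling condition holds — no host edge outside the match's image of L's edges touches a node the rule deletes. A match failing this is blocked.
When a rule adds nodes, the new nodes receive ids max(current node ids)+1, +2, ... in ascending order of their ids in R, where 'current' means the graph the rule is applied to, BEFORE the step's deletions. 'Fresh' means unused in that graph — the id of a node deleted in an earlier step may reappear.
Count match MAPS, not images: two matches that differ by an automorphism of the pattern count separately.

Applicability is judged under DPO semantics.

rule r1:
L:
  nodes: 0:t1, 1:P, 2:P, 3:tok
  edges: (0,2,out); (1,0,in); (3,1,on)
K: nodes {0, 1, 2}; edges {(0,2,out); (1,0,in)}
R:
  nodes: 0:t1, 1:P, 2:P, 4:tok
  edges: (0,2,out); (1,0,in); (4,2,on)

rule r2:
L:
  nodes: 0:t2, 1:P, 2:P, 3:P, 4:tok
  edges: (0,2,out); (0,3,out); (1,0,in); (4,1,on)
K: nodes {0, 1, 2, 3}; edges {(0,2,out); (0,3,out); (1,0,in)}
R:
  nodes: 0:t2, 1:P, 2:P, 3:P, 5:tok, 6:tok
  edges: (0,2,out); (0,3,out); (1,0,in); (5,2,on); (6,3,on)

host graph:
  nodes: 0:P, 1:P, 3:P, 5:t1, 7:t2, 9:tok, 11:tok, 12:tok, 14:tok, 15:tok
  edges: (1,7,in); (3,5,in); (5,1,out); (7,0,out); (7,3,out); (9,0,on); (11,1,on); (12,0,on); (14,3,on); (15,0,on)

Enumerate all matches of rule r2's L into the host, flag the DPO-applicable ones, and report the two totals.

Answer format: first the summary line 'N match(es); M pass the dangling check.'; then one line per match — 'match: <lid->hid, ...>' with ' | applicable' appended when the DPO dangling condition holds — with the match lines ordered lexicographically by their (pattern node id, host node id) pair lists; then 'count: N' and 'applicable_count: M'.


2 match(es); 2 pass the dangling check.
match: 0->7, 1->1, 2->0, 3->3, 4->11 | applicable
match: 0->7, 1->1, 2->3, 3->0, 4->11 | applicable
count: 2
applicable_count: 2


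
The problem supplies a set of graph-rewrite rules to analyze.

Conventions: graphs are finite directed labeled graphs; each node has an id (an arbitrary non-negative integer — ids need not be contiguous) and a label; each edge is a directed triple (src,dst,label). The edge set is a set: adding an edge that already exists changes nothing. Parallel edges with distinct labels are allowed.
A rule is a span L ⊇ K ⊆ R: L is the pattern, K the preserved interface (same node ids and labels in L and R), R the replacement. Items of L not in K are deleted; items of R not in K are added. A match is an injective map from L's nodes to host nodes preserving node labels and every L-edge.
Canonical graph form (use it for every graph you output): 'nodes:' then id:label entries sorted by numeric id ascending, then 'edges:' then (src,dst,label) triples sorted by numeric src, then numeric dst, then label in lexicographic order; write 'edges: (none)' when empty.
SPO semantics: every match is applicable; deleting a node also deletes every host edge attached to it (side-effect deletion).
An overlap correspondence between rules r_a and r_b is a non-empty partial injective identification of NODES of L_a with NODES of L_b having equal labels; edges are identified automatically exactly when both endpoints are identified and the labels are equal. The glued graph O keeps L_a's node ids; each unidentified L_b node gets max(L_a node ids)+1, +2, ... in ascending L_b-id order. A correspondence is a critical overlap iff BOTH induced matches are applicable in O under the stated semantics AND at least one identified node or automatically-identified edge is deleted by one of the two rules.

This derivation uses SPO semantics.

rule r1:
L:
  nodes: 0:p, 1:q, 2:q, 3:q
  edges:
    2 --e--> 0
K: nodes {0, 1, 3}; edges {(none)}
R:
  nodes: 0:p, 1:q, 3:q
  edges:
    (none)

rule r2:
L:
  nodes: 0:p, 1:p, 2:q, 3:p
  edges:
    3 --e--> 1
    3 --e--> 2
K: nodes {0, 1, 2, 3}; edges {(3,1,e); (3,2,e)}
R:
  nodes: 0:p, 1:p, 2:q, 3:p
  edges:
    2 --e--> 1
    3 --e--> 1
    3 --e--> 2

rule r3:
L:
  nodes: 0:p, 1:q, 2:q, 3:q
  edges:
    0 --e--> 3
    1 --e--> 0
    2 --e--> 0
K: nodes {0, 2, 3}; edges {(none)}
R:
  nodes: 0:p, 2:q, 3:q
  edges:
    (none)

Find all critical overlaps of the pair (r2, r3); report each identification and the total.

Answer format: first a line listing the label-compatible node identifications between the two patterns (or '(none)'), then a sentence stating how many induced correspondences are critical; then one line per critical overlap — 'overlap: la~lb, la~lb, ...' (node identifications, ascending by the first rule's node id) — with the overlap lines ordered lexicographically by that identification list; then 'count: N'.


label-compatible node identifications between L(r2) and L(r3): 0~0, 1~0, 2~1, 2~2, 2~3, 3~0
5 of the induced correspondences are critical overlaps of r2 and r3.
overlap: 0~0, 2~1
overlap: 1~0, 2~1
overlap: 2~1
overlap: 2~1, 3~0
overlap: 2~3, 3~0
count: 5


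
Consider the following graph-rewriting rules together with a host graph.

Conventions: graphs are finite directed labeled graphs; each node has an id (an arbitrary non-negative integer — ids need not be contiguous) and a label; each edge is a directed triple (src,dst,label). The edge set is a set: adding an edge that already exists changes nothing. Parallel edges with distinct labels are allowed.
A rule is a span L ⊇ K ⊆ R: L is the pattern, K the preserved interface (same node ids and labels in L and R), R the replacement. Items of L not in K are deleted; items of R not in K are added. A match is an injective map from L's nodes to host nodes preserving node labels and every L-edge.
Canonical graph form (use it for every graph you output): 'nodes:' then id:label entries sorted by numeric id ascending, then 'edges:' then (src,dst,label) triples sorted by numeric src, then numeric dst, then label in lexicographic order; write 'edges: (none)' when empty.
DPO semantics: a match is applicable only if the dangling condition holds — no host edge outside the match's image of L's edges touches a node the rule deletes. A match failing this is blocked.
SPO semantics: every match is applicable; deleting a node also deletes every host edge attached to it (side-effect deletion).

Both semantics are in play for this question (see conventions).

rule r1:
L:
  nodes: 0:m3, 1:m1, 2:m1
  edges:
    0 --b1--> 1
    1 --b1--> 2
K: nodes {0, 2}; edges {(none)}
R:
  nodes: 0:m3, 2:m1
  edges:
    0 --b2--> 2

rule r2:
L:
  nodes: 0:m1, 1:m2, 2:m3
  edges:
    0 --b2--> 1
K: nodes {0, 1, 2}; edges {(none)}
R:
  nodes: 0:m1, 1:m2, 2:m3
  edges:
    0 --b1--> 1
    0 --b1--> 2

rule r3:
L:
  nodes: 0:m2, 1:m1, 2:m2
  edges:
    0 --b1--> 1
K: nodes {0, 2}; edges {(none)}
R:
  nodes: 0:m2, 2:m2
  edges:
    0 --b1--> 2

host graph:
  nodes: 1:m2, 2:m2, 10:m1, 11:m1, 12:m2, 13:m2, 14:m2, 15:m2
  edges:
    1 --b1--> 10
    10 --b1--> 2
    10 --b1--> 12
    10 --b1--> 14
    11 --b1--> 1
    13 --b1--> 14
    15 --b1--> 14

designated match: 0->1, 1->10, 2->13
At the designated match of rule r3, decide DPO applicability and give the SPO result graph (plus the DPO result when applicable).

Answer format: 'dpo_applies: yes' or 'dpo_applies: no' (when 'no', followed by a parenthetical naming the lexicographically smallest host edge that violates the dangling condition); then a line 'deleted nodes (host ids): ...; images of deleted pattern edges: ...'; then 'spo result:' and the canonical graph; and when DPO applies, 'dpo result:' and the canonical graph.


dpo_applies: no
(the rule deletes node 10, which keeps host edge (10,2,b1) outside the match image — the dangling condition fails, DPO blocks; SPO proceeds and side-deletes such edges)
deleted nodes (host ids): 10; images of deleted pattern edges: (1,10,b1)
spo result:
nodes: 1:m2, 2:m2, 11:m1, 12:m2, 13:m2, 14:m2, 15:m2
edges: (1,13,b1); (11,1,b1); (13,14,b1); (15,14,b1)


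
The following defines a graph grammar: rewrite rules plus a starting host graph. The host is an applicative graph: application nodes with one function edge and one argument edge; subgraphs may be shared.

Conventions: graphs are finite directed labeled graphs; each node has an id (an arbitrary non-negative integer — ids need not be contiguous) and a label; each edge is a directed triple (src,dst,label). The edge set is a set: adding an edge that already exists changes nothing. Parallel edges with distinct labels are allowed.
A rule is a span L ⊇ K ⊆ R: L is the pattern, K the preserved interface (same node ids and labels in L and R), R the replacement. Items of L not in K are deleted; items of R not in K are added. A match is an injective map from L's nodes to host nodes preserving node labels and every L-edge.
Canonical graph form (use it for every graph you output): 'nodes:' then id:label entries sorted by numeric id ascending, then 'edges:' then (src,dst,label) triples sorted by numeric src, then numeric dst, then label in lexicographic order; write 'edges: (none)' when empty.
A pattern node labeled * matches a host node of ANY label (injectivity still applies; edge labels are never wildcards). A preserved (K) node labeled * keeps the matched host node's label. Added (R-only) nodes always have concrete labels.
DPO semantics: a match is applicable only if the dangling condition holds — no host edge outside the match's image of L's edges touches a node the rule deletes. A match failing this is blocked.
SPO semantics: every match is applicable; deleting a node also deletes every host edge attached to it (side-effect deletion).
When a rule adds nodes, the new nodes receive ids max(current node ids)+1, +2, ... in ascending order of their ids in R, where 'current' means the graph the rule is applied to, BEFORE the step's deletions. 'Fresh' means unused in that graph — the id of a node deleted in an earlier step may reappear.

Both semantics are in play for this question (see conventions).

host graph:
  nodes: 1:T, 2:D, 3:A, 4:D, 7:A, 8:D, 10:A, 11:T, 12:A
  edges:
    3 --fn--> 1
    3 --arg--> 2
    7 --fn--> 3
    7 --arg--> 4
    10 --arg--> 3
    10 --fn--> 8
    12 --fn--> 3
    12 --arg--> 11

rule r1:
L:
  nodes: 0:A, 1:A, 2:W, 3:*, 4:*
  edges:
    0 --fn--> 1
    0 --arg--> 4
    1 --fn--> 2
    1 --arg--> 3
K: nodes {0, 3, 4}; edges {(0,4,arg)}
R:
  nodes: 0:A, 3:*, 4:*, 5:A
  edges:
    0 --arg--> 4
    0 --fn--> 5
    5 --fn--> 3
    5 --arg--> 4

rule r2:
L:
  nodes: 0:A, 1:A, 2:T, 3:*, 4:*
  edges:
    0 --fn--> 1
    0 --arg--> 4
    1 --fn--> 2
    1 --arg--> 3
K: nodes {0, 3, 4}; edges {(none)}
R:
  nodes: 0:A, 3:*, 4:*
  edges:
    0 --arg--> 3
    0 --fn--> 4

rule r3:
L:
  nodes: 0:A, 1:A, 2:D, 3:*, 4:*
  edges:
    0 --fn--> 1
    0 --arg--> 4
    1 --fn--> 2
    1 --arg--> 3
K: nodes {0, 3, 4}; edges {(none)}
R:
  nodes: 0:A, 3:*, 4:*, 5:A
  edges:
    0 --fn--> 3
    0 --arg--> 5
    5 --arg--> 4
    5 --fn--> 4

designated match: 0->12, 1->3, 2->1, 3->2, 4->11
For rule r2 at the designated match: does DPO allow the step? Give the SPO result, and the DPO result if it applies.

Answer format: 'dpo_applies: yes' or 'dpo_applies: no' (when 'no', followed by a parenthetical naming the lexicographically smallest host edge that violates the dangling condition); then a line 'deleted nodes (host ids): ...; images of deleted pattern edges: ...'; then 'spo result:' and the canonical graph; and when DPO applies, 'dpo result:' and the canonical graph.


dpo_applies: no
(the rule deletes node 3, which keeps host edge (7,3,fn) outside the match image — the dangling condition fails, DPO blocks; SPO proceeds and side-deletes such edges)
deleted nodes (host ids): 1, 3; images of deleted pattern edges: (3,1,fn); (3,2,arg); (12,3,fn); (12,11,arg)
spo result:
nodes: 2:D, 4:D, 7:A, 8:D, 10:A, 11:T, 12:A
edges: (7,4,arg); (10,8,fn); (12,2,arg); (12,11,fn)


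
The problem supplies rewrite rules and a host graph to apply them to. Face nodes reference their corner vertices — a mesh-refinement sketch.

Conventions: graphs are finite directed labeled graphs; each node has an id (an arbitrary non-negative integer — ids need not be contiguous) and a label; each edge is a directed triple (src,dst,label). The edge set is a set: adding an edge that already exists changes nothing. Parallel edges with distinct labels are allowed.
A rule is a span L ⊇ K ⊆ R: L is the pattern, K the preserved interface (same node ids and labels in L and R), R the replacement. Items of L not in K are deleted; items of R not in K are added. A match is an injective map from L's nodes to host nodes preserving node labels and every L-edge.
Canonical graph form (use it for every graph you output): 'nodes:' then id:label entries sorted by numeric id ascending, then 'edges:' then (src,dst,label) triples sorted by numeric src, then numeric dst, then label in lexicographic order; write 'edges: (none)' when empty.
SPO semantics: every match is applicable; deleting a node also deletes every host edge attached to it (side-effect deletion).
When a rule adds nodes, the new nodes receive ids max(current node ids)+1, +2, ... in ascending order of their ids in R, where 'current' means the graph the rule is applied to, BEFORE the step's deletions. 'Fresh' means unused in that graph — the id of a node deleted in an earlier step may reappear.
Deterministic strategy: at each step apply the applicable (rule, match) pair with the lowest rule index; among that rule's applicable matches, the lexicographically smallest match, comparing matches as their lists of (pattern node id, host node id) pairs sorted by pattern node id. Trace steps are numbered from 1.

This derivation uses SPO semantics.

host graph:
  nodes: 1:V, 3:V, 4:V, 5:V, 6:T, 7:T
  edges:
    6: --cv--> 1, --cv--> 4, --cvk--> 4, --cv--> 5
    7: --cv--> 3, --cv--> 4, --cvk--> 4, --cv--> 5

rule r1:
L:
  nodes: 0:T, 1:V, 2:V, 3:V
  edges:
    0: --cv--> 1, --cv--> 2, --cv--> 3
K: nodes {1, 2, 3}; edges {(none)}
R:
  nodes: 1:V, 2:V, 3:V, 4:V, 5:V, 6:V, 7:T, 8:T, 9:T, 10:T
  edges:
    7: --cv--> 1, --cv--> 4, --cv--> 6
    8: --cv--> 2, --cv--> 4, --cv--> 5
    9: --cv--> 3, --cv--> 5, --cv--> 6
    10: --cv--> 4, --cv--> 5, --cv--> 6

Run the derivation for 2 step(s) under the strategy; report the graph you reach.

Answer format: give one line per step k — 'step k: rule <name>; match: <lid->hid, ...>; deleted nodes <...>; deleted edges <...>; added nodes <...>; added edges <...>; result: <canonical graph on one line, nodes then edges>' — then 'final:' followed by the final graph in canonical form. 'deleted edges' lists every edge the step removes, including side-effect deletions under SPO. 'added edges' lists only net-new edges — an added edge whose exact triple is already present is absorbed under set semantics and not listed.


step 1: rule r1; match: 0->6, 1->1, 2->4, 3->5; deleted nodes 6; deleted edges (6,1,cv); (6,4,cv); (6,4,cvk); (6,5,cv); added nodes 8, 9, 10, 11, 12, 13, 14; added edges (11,1,cv); (11,8,cv); (11,10,cv); (12,4,cv); (12,8,cv); (12,9,cv); (13,5,cv); (13,9,cv); (13,10,cv); (14,8,cv); (14,9,cv); (14,10,cv); result: nodes: 1:V, 3:V, 4:V, 5:V, 7:T, 8:V, 9:V, 10:V, 11:T, 12:T, 13:T, 14:T edges: (7,3,cv); (7,4,cv); (7,4,cvk); (7,5,cv); (11,1,cv); (11,8,cv); (11,10,cv); (12,4,cv); (12,8,cv); (12,9,cv); (13,5,cv); (13,9,cv); (13,10,cv); (14,8,cv); (14,9,cv); (14,10,cv)
step 2: rule r1; match: 0->7, 1->3, 2->4, 3->5; deleted nodes 7; deleted edges (7,3,cv); (7,4,cv); (7,4,cvk); (7,5,cv); added nodes 15, 16, 17, 18, 19, 20, 21; added edges (18,3,cv); (18,15,cv); (18,17,cv); (19,4,cv); (19,15,cv); (19,16,cv); (20,5,cv); (20,16,cv); (20,17,cv); (21,15,cv); (21,16,cv); (21,17,cv); result: nodes: 1:V, 3:V, 4:V, 5:V, 8:V, 9:V, 10:V, 11:T, 12:T, 13:T, 14:T, 15:V, 16:V, 17:V, 18:T, 19:T, 20:T, 21:T edges: (11,1,cv); (11,8,cv); (11,10,cv); (12,4,cv); (12,8,cv); (12,9,cv); (13,5,cv); (13,9,cv); (13,10,cv); (14,8,cv); (14,9,cv); (14,10,cv); (18,3,cv); (18,15,cv); (18,17,cv); (19,4,cv); (19,15,cv); (19,16,cv); (20,5,cv); (20,16,cv); (20,17,cv); (21,15,cv); (21,16,cv); (21,17,cv)
final:
nodes: 1:V, 3:V, 4:V, 5:V, 8:V, 9:V, 10:V, 11:T, 12:T, 13:T, 14:T, 15:V, 16:V, 17:V, 18:T, 19:T, 20:T, 21:T
edges: (11,1,cv); (11,8,cv); (11,10,cv); (12,4,cv); (12,8,cv); (12,9,cv); (13,5,cv); (13,9,cv); (13,10,cv); (14,8,cv); (14,9,cv); (14,10,cv); (18,3,cv); (18,15,cv); (18,17,cv); (19,4,cv); (19,15,cv); (19,16,cv); (20,5,cv); (20,16,cv); (20,17,cv); (21,15,cv); (21,16,cv); (21,17,cv)


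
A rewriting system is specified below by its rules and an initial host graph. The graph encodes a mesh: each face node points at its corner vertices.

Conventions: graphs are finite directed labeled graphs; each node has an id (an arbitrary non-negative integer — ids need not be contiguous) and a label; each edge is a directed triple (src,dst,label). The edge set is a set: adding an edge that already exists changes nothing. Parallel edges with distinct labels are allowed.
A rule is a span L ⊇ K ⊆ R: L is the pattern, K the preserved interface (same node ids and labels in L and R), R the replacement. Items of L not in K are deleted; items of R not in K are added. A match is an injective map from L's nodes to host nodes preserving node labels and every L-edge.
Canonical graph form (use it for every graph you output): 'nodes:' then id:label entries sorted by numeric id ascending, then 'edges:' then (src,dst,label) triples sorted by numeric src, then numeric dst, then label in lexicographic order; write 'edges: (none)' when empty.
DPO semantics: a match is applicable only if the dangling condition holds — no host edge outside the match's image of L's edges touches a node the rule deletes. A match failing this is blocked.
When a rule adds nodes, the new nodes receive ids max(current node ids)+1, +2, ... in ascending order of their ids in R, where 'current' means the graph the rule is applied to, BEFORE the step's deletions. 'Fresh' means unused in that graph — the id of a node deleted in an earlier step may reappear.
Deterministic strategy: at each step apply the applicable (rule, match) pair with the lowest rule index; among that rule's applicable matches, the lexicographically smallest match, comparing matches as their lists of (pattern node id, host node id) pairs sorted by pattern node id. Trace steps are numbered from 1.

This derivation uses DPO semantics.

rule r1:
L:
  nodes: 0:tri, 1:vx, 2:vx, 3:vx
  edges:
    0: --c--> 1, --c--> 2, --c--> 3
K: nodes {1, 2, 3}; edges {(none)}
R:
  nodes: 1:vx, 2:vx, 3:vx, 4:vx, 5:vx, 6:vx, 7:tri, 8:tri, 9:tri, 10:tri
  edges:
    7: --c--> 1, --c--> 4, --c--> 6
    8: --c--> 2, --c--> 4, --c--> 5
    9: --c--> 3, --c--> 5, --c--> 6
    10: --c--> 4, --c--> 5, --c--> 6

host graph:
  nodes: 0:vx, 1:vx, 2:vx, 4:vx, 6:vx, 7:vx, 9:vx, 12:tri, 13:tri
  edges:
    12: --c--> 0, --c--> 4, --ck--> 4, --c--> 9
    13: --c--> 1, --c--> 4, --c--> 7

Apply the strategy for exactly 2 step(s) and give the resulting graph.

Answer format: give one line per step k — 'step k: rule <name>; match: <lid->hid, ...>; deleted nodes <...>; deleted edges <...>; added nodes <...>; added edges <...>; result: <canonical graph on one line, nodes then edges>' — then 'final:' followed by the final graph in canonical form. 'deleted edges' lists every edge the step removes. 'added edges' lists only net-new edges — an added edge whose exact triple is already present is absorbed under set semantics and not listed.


step 1: rule r1; match: 0->13, 1->1, 2->4, 3->7; deleted nodes 13; deleted edges (13,1,c); (13,4,c); (13,7,c); added nodes 14, 15, 16, 17, 18, 19, 20; added edges (17,1,c); (17,14,c); (17,16,c); (18,4,c); (18,14,c); (18,15,c); (19,7,c); (19,15,c); (19,16,c); (20,14,c); (20,15,c); (20,16,c); result: nodes: 0:vx, 1:vx, 2:vx, 4:vx, 6:vx, 7:vx, 9:vx, 12:tri, 14:vx, 15:vx, 16:vx, 17:tri, 18:tri, 19:tri, 20:tri edges: (12,0,c); (12,4,c); (12,4,ck); (12,9,c); (17,1,c); (17,14,c); (17,16,c); (18,4,c); (18,14,c); (18,15,c); (19,7,c); (19,15,c); (19,16,c); (20,14,c); (20,15,c); (20,16,c)
step 2: rule r1; match: 0->17, 1->1, 2->14, 3->16; deleted nodes 17; deleted edges (17,1,c); (17,14,c); (17,16,c); added nodes 21, 22, 23, 24, 25, 26, 27; added edges (24,1,c); (24,21,c); (24,23,c); (25,14,c); (25,21,c); (25,22,c); (26,16,c); (26,22,c); (26,23,c); (27,21,c); (27,22,c); (27,23,c); result: nodes: 0:vx, 1:vx, 2:vx, 4:vx, 6:vx, 7:vx, 9:vx, 12:tri, 14:vx, 15:vx, 16:vx, 18:tri, 19:tri, 20:tri, 21:vx, 22:vx, 23:vx, 24:tri, 25:tri, 26:tri, 27:tri edges: (12,0,c); (12,4,c); (12,4,ck); (12,9,c); (18,4,c); (18,14,c); (18,15,c); (19,7,c); (19,15,c); (19,16,c); (20,14,c); (20,15,c); (20,16,c); (24,1,c); (24,21,c); (24,23,c); (25,14,c); (25,21,c); (25,22,c); (26,16,c); (26,22,c); (26,23,c); (27,21,c); (27,22,c); (27,23,c)
final:
nodes: 0:vx, 1:vx, 2:vx, 4:vx, 6:vx, 7:vx, 9:vx, 12:tri, 14:vx, 15:vx, 16:vx, 18:tri, 19:tri, 20:tri, 21:vx, 22:vx, 23:vx, 24:tri, 25:tri, 26:tri, 27:tri
edges: (12,0,c); (12,4,c); (12,4,ck); (12,9,c); (18,4,c); (18,14,c); (18,15,c); (19,7,c); (19,15,c); (19,16,c); (20,14,c); (20,15,c); (20,16,c); (24,1,c); (24,21,c); (24,23,c); (25,14,c); (25,21,c); (25,22,c); (26,16,c); (26,22,c); (26,23,c); (27,21,c); (27,22,c); (27,23,c)


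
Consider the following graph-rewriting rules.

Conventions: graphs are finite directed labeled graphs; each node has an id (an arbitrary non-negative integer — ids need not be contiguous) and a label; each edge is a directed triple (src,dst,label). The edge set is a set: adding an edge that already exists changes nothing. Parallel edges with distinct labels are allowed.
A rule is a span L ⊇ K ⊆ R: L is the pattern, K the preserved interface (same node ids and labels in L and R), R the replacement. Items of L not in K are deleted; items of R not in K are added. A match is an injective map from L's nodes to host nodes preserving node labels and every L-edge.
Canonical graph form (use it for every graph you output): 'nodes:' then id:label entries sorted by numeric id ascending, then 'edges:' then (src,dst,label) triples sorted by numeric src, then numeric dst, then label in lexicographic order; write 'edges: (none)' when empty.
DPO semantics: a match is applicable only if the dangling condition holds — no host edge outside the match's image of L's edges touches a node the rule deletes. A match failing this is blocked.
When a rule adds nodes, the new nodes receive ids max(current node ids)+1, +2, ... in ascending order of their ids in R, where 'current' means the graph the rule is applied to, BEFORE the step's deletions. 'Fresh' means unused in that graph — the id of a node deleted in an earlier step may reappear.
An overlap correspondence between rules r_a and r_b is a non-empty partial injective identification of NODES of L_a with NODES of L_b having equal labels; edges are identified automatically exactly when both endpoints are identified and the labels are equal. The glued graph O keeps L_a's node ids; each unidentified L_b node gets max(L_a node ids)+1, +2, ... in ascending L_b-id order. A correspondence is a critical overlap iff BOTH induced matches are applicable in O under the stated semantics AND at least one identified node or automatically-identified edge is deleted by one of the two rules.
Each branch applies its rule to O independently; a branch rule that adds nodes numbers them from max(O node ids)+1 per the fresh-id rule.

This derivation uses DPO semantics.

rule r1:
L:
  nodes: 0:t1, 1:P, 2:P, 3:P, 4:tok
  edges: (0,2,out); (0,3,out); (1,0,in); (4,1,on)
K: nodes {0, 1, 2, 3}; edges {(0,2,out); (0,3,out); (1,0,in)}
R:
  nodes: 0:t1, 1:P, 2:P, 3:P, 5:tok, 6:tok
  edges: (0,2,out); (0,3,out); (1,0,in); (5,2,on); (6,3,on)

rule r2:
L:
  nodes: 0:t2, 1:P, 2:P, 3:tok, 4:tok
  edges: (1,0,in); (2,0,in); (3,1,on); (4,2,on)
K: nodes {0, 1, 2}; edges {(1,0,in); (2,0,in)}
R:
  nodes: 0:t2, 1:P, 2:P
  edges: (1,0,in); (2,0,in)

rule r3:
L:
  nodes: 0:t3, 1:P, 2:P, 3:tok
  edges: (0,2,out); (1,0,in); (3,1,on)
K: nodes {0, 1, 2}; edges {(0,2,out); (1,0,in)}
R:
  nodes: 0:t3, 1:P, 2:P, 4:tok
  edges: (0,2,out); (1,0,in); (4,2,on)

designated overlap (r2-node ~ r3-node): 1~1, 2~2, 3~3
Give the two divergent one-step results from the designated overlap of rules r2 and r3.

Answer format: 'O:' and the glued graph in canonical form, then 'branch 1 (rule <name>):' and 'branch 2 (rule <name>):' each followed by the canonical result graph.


O:
nodes: 0:t2, 1:P, 2:P, 3:tok, 4:tok, 5:t3
edges: (1,0,in); (1,5,in); (2,0,in); (3,1,on); (4,2,on); (5,2,out)
branch 1 (rule r2):
nodes: 0:t2, 1:P, 2:P, 5:t3
edges: (1,0,in); (1,5,in); (2,0,in); (5,2,out)
branch 2 (rule r3):
nodes: 0:t2, 1:P, 2:P, 4:tok, 5:t3, 6:tok
edges: (1,0,in); (1,5,in); (2,0,in); (4,2,on); (5,2,out); (6,2,on)


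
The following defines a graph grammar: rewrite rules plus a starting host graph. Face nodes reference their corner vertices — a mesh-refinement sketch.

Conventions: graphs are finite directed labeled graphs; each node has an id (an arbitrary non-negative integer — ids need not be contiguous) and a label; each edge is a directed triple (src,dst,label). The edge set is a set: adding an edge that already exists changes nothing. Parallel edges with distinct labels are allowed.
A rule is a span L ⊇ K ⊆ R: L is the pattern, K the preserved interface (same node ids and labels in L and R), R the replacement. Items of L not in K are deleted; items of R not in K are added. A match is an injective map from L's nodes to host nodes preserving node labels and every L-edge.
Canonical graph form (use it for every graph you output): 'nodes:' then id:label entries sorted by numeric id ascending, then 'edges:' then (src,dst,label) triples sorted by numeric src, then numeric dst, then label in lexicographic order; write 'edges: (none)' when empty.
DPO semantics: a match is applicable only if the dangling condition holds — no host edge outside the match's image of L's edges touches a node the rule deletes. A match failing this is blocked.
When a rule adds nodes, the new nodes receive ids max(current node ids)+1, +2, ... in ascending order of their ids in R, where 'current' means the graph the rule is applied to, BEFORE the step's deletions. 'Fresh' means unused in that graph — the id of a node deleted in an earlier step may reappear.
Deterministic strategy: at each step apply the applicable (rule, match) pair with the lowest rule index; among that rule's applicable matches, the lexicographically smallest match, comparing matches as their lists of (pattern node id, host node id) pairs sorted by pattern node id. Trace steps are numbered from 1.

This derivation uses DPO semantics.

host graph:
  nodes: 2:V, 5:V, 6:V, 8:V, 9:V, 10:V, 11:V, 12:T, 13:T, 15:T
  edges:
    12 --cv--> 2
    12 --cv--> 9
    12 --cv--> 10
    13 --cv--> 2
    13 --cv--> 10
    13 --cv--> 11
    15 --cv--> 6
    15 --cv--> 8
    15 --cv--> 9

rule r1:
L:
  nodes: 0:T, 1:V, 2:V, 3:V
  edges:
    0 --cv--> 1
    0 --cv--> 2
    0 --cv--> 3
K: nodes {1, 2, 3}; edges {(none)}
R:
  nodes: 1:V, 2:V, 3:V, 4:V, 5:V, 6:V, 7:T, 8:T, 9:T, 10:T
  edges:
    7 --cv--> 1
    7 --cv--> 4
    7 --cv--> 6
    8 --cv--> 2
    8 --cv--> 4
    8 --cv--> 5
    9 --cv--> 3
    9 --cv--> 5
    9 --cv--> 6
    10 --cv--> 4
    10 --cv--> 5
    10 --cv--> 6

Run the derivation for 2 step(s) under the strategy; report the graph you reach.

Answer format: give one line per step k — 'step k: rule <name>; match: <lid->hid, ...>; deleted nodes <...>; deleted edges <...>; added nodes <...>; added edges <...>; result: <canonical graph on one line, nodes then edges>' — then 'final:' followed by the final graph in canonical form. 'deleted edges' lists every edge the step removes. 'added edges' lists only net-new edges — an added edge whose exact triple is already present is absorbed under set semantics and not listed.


step 1: rule r1; match: 0->12, 1->2, 2->9, 3->10; deleted nodes 12; deleted edges (12,2,cv); (12,9,cv); (12,10,cv); added nodes 16, 17, 18, 19, 20, 21, 22; added edges (19,2,cv); (19,16,cv); (19,18,cv); (20,9,cv); (20,16,cv); (20,17,cv); (21,10,cv); (21,17,cv); (21,18,cv); (22,16,cv); (22,17,cv); (22,18,cv); result: nodes: 2:V, 5:V, 6:V, 8:V, 9:V, 10:V, 11:V, 13:T, 15:T, 16:V, 17:V, 18:V, 19:T, 20:T, 21:T, 22:T edges: (13,2,cv); (13,10,cv); (13,11,cv); (15,6,cv); (15,8,cv); (15,9,cv); (19,2,cv); (19,16,cv); (19,18,cv); (20,9,cv); (20,16,cv); (20,17,cv); (21,10,cv); (21,17,cv); (21,18,cv); (22,16,cv); (22,17,cv); (22,18,cv)
step 2: rule r1; match: 0->13, 1->2, 2->10, 3->11; deleted nodes 13; deleted edges (13,2,cv); (13,10,cv); (13,11,cv); added nodes 23, 24, 25, 26, 27, 28, 29; added edges (26,2,cv); (26,23,cv); (26,25,cv); (27,10,cv); (27,23,cv); (27,24,cv); (28,11,cv); (28,24,cv); (28,25,cv); (29,23,cv); (29,24,cv); (29,25,cv); result: nodes: 2:V, 5:V, 6:V, 8:V, 9:V, 10:V, 11:V, 15:T, 16:V, 17:V, 18:V, 19:T, 20:T, 21:T, 22:T, 23:V, 24:V, 25:V, 26:T, 27:T, 28:T, 29:T edges: (15,6,cv); (15,8,cv); (15,9,cv); (19,2,cv); (19,16,cv); (19,18,cv); (20,9,cv); (20,16,cv); (20,17,cv); (21,10,cv); (21,17,cv); (21,18,cv); (22,16,cv); (22,17,cv); (22,18,cv); (26,2,cv); (26,23,cv); (26,25,cv); (27,10,cv); (27,23,cv); (27,24,cv); (28,11,cv); (28,24,cv); (28,25,cv); (29,23,cv); (29,24,cv); (29,25,cv)
final:
nodes: 2:V, 5:V, 6:V, 8:V, 9:V, 10:V, 11:V, 15:T, 16:V, 17:V, 18:V, 19:T, 20:T, 21:T, 22:T, 23:V, 24:V, 25:V, 26:T, 27:T, 28:T, 29:T
edges: (15,6,cv); (15,8,cv); (15,9,cv); (19,2,cv); (19,16,cv); (19,18,cv); (20,9,cv); (20,16,cv); (20,17,cv); (21,10,cv); (21,17,cv); (21,18,cv); (22,16,cv); (22,17,cv); (22,18,cv); (26,2,cv); (26,23,cv); (26,25,cv); (27,10,cv); (27,23,cv); (27,24,cv); (28,11,cv); (28,24,cv); (28,25,cv); (29,23,cv); (29,24,cv); (29,25,cv)
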